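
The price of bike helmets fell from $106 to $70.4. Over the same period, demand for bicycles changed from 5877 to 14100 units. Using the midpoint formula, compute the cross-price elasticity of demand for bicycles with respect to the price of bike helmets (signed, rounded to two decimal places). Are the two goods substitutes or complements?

-2.04; complements

%ΔQ_{bicycles} = (14100 − 5877)/avg = 8223/9988.5 = 0.823246…
%ΔP_{bike helmets} = (70.4 − 106)/avg = -35.6/88.2 = -0.403628…
E_cross = (8223/9988.5) / (-35.6/88.2) = -2.0396…
E_cross < 0 ⇒ the goods are complements.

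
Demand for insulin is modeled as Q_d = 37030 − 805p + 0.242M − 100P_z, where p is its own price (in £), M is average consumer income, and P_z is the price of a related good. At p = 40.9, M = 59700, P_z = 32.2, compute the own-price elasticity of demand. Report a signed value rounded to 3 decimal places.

-2.147

At the given values, Q_d = 37030 − 805(40.9) + 0.242(59700) − 100(32.2) = 15332.9.
∂Q_d/∂p = −805.
E = (-805) × (40.9/15332.9) = -2.14731…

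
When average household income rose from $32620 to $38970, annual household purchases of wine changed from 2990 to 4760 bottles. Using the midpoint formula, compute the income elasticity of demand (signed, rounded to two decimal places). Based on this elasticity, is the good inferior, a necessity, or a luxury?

2.57; luxury

%ΔQ = (4760 − 2990)/[( 2990 + 4760)/2] = 1770/3875 = 0.456774…
%ΔIncome = (38970 − 32620)/[( 32620 + 38970)/2] = 6350/35795 = 0.177399…
E_income = (1770/3875) / (6350/35795) = 2.5748…
E_income > 1 ⇒ normal good, luxury.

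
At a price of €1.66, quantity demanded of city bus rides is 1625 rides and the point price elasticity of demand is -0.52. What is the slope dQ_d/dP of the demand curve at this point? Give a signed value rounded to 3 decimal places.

Ed = (dQ_d/dP)·(P/Q_d) ⇒ dQ_d/dP = Ed·Q_d/P = (-0.52)·1625/1.66 = -509.03614…

-509.036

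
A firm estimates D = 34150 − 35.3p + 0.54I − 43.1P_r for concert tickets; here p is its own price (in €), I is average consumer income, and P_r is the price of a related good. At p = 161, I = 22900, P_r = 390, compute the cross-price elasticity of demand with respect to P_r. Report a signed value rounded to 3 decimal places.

At the given values, D = 34150 − 35.3(161) + 0.54(22900) − 43.1(390) = 24023.7.
∂D/∂P_r = -43.1.
E = (-43.1) × (390/24023.7) = -0.69968…

-0.700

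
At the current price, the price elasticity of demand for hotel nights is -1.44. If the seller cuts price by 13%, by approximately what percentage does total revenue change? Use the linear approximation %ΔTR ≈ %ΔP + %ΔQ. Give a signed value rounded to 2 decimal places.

+5.72%

%ΔQ ≈ Ed × %ΔP = (-1.44) × (-13%) = +18.7200%
%ΔTR ≈ %ΔP + %ΔQ = (-13%) + (+18.7200%) = +5.7200%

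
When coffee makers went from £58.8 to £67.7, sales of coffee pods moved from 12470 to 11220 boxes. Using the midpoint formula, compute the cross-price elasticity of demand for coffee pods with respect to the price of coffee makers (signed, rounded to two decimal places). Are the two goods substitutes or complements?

%ΔQ_{coffee pods} = (11220 − 12470)/avg = -1250/11845 = -0.105529…
%ΔP_{coffee makers} = (67.7 − 58.8)/avg = 8.9/63.25 = 0.140711…
E_cross = (-1250/11845) / (8.9/63.25) = -0.7499…
E_cross < 0 ⇒ the goods are complements.

-0.75; complements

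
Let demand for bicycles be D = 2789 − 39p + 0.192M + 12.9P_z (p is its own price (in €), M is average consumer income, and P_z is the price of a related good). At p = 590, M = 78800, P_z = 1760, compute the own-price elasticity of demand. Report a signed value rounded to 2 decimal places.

-1.31

At the given values, D = 2789 − 39(590) + 0.192(78800) + 12.9(1760) = 17612.6.
∂D/∂p = −39.
E = (-39) × (590/17612.6) = -1.3064…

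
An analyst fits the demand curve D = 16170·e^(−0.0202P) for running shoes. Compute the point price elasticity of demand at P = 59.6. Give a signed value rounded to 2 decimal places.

-1.20

dD/dP = −0.0202·D = -97.9954. At P = 59.6, D = 4851.26.
Ed = (dD/dP)·(P/D) = (-97.9954) × (59.6/4851.26) = -1.2039…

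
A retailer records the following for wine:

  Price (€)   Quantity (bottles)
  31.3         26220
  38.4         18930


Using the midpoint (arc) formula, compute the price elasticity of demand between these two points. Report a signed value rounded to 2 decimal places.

-1.59

%ΔQ = (18930 − 26220) / [(26220 + 18930)/2] = -7290/22575 = -0.322923…
%ΔP = (38.4 − 31.3) / [(31.3 + 38.4)/2] = 7.1/34.85 = 0.203730…
Arc Ed = %ΔQ / %ΔP = (-7290/22575) / (7.1/34.85) = -1.5850…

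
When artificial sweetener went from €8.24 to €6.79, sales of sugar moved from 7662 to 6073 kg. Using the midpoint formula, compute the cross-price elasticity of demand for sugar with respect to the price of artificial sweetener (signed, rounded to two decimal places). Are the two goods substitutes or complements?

1.20; substitutes

%ΔQ_{sugar} = (6073 − 7662)/avg = -1589/6867.5 = -0.231379…
%ΔP_{artificial sweetener} = (6.79 − 8.24)/avg = -1.45/7.515 = -0.192947…
E_cross = (-1589/6867.5) / (-1.45/7.515) = 1.1991…
E_cross > 0 ⇒ the goods are substitutes.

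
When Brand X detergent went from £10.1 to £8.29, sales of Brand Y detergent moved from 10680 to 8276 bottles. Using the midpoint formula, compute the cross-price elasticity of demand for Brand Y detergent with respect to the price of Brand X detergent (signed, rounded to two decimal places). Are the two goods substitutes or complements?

%ΔQ_{Brand Y detergent} = (8276 − 10680)/avg = -2404/9478 = -0.253640…
%ΔP_{Brand X detergent} = (8.29 − 10.1)/avg = -1.81/9.195 = -0.196846…
E_cross = (-2404/9478) / (-1.81/9.195) = 1.2885…
E_cross > 0 ⇒ the goods are substitutes.

1.29; substitutes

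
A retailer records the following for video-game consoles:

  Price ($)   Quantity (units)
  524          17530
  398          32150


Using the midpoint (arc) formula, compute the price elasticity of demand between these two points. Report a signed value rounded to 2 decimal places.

-2.15

%ΔQ = (32150 − 17530) / [(17530 + 32150)/2] = 14620/24840 = 0.588566…
%ΔP = (398 − 524) / [(524 + 398)/2] = -126/461 = -0.273318…
Arc Ed = %ΔQ / %ΔP = (14620/24840) / (-126/461) = -2.1534…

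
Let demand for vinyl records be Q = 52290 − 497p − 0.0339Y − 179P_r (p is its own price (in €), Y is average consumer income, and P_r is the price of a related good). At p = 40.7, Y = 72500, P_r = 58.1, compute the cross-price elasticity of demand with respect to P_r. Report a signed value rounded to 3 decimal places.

At the given values, Q = 52290 − 497(40.7) − 0.0339(72500) − 179(58.1) = 19204.45.
∂Q/∂P_r = -179.
E = (-179) × (58.1/19204.45) = -0.54153…

-0.542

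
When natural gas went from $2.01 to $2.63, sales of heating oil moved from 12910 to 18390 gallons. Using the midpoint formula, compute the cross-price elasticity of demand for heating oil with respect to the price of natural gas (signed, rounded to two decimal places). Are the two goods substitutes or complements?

1.31; substitutes

%ΔQ_{heating oil} = (18390 − 12910)/avg = 5480/15650 = 0.350159…
%ΔP_{natural gas} = (2.63 − 2.01)/avg = 0.62/2.32 = 0.267241…
E_cross = (5480/15650) / (0.62/2.32) = 1.3102…
E_cross > 0 ⇒ the goods are substitutes.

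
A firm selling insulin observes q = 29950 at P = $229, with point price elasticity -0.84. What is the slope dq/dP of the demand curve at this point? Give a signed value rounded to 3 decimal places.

-109.860

Ed = (dq/dP)·(P/q) ⇒ dq/dP = Ed·q/P = (-0.84)·29950/229 = -109.86026…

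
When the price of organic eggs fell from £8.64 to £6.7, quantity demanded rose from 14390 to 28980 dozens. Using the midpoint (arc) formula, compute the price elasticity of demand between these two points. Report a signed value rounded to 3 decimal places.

%ΔQ = (28980 − 14390) / [(14390 + 28980)/2] = 14590/21685 = 0.672815…
%ΔP = (6.7 − 8.64) / [(8.64 + 6.7)/2] = -1.94/7.67 = -0.252933…
Arc Ed = %ΔQ / %ΔP = (14590/21685) / (-1.94/7.67) = -2.66004…

-2.660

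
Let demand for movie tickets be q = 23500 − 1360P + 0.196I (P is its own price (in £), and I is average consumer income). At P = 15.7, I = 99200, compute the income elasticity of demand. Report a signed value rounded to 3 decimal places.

0.901

At the given values, q = 23500 − 1360(15.7) + 0.196(99200) = 21591.2.
∂q/∂I = 0.196.
E = (0.196) × (99200/21591.2) = 0.90051…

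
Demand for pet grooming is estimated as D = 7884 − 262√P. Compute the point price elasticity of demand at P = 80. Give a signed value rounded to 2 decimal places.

-0.21

dD/dP = −262/(2√P) = -14.6462. At P = 80, D = 5540.6.
Ed = (dD/dP)·(P/D) = (-14.6462) × (80/5540.6) = -0.2114…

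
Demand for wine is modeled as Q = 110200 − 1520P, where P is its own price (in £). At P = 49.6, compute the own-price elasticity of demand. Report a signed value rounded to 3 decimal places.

-2.166

At the given values, Q = 110200 − 1520(49.6) = 34808.
∂Q/∂P = −1520.
E = (-1520) × (49.6/34808) = -2.16593…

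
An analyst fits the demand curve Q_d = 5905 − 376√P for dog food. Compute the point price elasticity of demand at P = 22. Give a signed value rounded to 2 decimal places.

dQ_d/dP = −376/(2√P) = -40.0817. At P = 22, Q_d = 4141.4.
Ed = (dQ_d/dP)·(P/Q_d) = (-40.0817) × (22/4141.4) = -0.2129…

-0.21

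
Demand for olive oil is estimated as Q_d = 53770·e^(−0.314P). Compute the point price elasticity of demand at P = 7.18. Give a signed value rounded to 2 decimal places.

-2.25

dQ_d/dP = −0.314·Q_d = -1771.51. At P = 7.18, Q_d = 5641.76.
Ed = (dQ_d/dP)·(P/Q_d) = (-1771.51) × (7.18/5641.76) = -2.2545…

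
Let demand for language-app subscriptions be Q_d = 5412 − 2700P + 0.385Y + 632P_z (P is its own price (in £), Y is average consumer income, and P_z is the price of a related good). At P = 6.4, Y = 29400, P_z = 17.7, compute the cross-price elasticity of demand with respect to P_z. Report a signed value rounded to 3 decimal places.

At the given values, Q_d = 5412 − 2700(6.4) + 0.385(29400) + 632(17.7) = 10637.4.
∂Q_d/∂P_z = 632.
E = (632) × (17.7/10637.4) = 1.05161…

1.052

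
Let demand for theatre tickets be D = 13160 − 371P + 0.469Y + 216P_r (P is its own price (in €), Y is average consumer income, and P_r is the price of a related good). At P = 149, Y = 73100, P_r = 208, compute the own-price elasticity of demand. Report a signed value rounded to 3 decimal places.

-1.490

At the given values, D = 13160 − 371(149) + 0.469(73100) + 216(208) = 37092.9.
∂D/∂P = −371.
E = (-371) × (149/37092.9) = -1.49028…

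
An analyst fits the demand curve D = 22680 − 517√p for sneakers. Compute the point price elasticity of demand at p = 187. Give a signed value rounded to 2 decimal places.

-0.23

dD/dp = −517/(2√p) = -18.9034. At p = 187, D = 15610.1.
Ed = (dD/dp)·(p/D) = (-18.9034) × (187/15610.1) = -0.2264…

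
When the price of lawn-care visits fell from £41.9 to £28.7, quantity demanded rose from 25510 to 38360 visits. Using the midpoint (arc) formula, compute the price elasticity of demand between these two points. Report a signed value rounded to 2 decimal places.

-1.08

%ΔQ = (38360 − 25510) / [(25510 + 38360)/2] = 12850/31935 = 0.402379…
%ΔP = (28.7 − 41.9) / [(41.9 + 28.7)/2] = -13.2/35.3 = -0.373937…
Arc Ed = %ΔQ / %ΔP = (12850/31935) / (-13.2/35.3) = -1.0760…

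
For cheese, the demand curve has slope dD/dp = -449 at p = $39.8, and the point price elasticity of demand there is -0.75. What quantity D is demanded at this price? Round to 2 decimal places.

23826.93

Ed = (dD/dp)·(p/D) ⇒ D = (dD/dp)·p/Ed = (-449)·39.8/(-0.75) = 23826.9333…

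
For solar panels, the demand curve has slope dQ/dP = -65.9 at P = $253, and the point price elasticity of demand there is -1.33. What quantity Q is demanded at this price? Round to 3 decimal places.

12535.865

Ed = (dQ/dP)·(P/Q) ⇒ Q = (dQ/dP)·P/Ed = (-65.9)·253/(-1.33) = 12535.86466…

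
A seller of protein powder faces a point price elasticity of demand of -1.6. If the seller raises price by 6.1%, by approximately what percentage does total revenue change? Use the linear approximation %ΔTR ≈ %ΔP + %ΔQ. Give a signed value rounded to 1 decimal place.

-3.7%

%ΔQ ≈ Ed × %ΔP = (-1.6) × (+6.1%) = -9.7600%
%ΔTR ≈ %ΔP + %ΔQ = (+6.1%) + (-9.7600%) = -3.6600%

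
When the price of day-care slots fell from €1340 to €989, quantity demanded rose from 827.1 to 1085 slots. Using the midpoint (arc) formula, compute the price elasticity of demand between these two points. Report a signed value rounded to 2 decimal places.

-0.89

%ΔQ = (1085 − 827.1) / [(827.1 + 1085)/2] = 257.9/956.05 = 0.269755…
%ΔP = (989 − 1340) / [(1340 + 989)/2] = -351/1164.5 = -0.301416…
Arc Ed = %ΔQ / %ΔP = (257.9/956.05) / (-351/1164.5) = -0.8949…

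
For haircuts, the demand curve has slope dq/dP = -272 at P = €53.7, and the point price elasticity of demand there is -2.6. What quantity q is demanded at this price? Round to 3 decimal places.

Ed = (dq/dP)·(P/q) ⇒ q = (dq/dP)·P/Ed = (-272)·53.7/(-2.6) = 5617.84615…

5617.846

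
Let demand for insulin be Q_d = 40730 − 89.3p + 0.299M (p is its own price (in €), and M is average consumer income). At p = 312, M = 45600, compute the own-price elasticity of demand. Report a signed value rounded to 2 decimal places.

-1.05

At the given values, Q_d = 40730 − 89.3(312) + 0.299(45600) = 26502.8.
∂Q_d/∂p = −89.3.
E = (-89.3) × (312/26502.8) = -1.0512…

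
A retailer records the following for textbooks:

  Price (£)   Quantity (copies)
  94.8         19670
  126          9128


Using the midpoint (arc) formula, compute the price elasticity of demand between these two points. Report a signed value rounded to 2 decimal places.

%ΔQ = (9128 − 19670) / [(19670 + 9128)/2] = -10542/14399 = -0.732134…
%ΔP = (126 − 94.8) / [(94.8 + 126)/2] = 31.2/110.4 = 0.282608…
Arc Ed = %ΔQ / %ΔP = (-10542/14399) / (31.2/110.4) = -2.5906…

-2.59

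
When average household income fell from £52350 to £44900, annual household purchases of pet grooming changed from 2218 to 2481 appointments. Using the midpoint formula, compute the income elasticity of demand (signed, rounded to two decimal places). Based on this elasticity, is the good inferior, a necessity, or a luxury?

-0.73; inferior

%ΔQ = (2481 − 2218)/[( 2218 + 2481)/2] = 263/2349.5 = 0.111938…
%ΔIncome = (44900 − 52350)/[( 52350 + 44900)/2] = -7450/48625 = -0.153213…
E_income = (263/2349.5) / (-7450/48625) = -0.7306…
E_income < 0 ⇒ inferior good.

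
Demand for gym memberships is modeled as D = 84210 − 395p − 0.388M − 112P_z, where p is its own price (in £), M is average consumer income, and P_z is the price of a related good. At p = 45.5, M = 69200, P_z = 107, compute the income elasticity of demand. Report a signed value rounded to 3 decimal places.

At the given values, D = 84210 − 395(45.5) − 0.388(69200) − 112(107) = 27403.9.
∂D/∂M = -0.388.
E = (-0.388) × (69200/27403.9) = -0.97977…

-0.980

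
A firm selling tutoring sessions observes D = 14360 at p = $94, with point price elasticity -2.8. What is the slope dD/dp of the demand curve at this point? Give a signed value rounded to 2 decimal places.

Ed = (dD/dp)·(p/D) ⇒ dD/dp = Ed·D/p = (-2.8)·14360/94 = -427.7446…

-427.74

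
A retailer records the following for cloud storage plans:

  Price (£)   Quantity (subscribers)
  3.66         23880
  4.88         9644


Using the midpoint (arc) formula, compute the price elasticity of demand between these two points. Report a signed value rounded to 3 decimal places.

-2.973

%ΔQ = (9644 − 23880) / [(23880 + 9644)/2] = -14236/16762 = -0.849301…
%ΔP = (4.88 − 3.66) / [(3.66 + 4.88)/2] = 1.22/4.27 = 0.285714…
Arc Ed = %ΔQ / %ΔP = (-14236/16762) / (1.22/4.27) = -2.97255…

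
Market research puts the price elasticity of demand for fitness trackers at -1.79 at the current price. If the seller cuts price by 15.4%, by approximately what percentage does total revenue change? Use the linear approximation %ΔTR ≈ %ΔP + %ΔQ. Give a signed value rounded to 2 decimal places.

%ΔQ ≈ Ed × %ΔP = (-1.79) × (-15.4%) = +27.5660%
%ΔTR ≈ %ΔP + %ΔQ = (-15.4%) + (+27.5660%) = +12.1660%

+12.17%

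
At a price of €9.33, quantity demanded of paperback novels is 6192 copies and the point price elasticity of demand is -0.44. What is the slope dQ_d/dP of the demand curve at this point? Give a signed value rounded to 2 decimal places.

-292.01

Ed = (dQ_d/dP)·(P/Q_d) ⇒ dQ_d/dP = Ed·Q_d/P = (-0.44)·6192/9.33 = -292.0128…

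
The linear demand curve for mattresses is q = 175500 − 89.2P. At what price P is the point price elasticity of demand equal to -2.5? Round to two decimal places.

1405.35

Ed = −89.2P/(175500 − 89.2P). Set this equal to -2.5:
89.2P = 2.5·(175500 − 89.2P) ⇒ 89.2P(1 + 2.5) = 2.5·175500
P = 2.5·175500 / (89.2·3.5) = 1405.3491…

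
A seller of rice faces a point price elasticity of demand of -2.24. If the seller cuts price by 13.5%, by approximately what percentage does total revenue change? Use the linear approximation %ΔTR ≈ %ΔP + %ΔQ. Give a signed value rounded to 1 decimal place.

%ΔQ ≈ Ed × %ΔP = (-2.24) × (-13.5%) = +30.2400%
%ΔTR ≈ %ΔP + %ΔQ = (-13.5%) + (+30.2400%) = +16.7400%

+16.7%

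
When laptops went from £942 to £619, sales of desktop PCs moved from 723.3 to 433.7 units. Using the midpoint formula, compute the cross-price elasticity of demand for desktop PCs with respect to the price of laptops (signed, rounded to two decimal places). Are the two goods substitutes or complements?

1.21; substitutes

%ΔQ_{desktop PCs} = (433.7 − 723.3)/avg = -289.6/578.5 = -0.500605…
%ΔP_{laptops} = (619 − 942)/avg = -323/780.5 = -0.413837…
E_cross = (-289.6/578.5) / (-323/780.5) = 1.2096…
E_cross > 0 ⇒ the goods are substitutes.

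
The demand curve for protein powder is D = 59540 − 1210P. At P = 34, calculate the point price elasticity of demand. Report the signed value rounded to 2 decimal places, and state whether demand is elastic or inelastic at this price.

dD/dP = −1210. At P = 34, D = 59540 − 1210(34) = 18400.
Ed = (dD/dP)·(P/D) = −1210 × (34/18400) = -2.2358…
|Ed| = 2.24 > 1, so demand is elastic.

-2.24; elastic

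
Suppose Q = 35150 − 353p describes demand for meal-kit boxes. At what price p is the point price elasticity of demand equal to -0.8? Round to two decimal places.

44.26

Ed = −353p/(35150 − 353p). Set this equal to -0.8:
353p = 0.8·(35150 − 353p) ⇒ 353p(1 + 0.8) = 0.8·35150
p = 0.8·35150 / (353·1.8) = 44.2555…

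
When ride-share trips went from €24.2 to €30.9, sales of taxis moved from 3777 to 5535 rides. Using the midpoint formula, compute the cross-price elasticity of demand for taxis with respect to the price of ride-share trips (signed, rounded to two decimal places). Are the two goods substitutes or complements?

%ΔQ_{taxis} = (5535 − 3777)/avg = 1758/4656 = 0.377577…
%ΔP_{ride-share trips} = (30.9 − 24.2)/avg = 6.7/27.55 = 0.243194…
E_cross = (1758/4656) / (6.7/27.55) = 1.5525…
E_cross > 0 ⇒ the goods are substitutes.

1.55; substitutes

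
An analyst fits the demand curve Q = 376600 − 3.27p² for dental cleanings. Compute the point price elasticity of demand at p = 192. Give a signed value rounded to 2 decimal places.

-0.94

dQ/dp = −2·3.27·p = -1255.68. At p = 192, Q = 256054.72.
Ed = (dQ/dp)·(p/Q) = (-1255.68) × (192/256054.72) = -0.9415…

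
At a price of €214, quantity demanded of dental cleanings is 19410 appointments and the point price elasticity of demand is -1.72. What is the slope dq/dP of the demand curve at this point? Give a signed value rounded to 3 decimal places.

Ed = (dq/dP)·(P/q) ⇒ dq/dP = Ed·q/P = (-1.72)·19410/214 = -156.00560…

-156.006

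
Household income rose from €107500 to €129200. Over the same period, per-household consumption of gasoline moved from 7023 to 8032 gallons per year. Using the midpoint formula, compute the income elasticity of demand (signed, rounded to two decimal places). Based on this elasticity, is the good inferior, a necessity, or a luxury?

%ΔQ = (8032 − 7023)/[( 7023 + 8032)/2] = 1009/7527.5 = 0.134041…
%ΔIncome = (129200 − 107500)/[( 107500 + 129200)/2] = 21700/118350 = 0.183354…
E_income = (1009/7527.5) / (21700/118350) = 0.7310…
0 < E_income < 1 ⇒ normal good, necessity.

0.73; necessity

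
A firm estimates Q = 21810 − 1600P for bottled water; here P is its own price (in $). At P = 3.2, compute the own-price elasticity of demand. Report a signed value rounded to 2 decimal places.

At the given values, Q = 21810 − 1600(3.2) = 16690.
∂Q/∂P = −1600.
E = (-1600) × (3.2/16690) = -0.3067…

-0.31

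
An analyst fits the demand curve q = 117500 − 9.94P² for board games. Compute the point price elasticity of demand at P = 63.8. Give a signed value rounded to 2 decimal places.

-1.05

dq/dP = −2·9.94·P = -1268.344. At P = 63.8, q = 77039.8264.
Ed = (dq/dP)·(P/q) = (-1268.344) × (63.8/77039.8264) = -1.0503…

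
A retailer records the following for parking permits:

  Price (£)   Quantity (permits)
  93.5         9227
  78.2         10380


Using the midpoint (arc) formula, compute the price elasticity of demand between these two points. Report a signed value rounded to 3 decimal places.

%ΔQ = (10380 − 9227) / [(9227 + 10380)/2] = 1153/9803.5 = 0.117611…
%ΔP = (78.2 − 93.5) / [(93.5 + 78.2)/2] = -15.3/85.85 = -0.178217…
Arc Ed = %ΔQ / %ΔP = (1153/9803.5) / (-15.3/85.85) = -0.65992…

-0.660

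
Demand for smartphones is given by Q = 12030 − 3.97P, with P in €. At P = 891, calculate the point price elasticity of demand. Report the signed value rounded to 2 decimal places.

-0.42

dQ/dP = −3.97. At P = 891, Q = 12030 − 3.97(891) = 8492.73.
Ed = (dQ/dP)·(P/Q) = −3.97 × (891/8492.73) = -0.4165…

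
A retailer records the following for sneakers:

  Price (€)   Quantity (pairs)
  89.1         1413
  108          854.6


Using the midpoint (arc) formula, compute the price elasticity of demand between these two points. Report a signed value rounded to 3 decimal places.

-2.568

%ΔQ = (854.6 − 1413) / [(1413 + 854.6)/2] = -558.4/1133.8 = -0.492503…
%ΔP = (108 − 89.1) / [(89.1 + 108)/2] = 18.9/98.55 = 0.191780…
Arc Ed = %ΔQ / %ΔP = (-558.4/1133.8) / (18.9/98.55) = -2.56805…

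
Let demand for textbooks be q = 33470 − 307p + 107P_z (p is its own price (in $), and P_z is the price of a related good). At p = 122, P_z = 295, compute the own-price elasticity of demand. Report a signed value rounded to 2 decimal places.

At the given values, q = 33470 − 307(122) + 107(295) = 27581.
∂q/∂p = −307.
E = (-307) × (122/27581) = -1.3579…

-1.36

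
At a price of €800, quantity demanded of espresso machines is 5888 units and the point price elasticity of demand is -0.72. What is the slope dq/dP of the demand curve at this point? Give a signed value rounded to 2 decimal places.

Ed = (dq/dP)·(P/q) ⇒ dq/dP = Ed·q/P = (-0.72)·5888/800 = -5.2992

-5.30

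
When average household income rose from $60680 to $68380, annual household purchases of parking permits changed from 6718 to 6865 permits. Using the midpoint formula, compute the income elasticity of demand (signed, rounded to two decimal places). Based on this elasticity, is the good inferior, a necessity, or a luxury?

%ΔQ = (6865 − 6718)/[( 6718 + 6865)/2] = 147/6791.5 = 0.021644…
%ΔIncome = (68380 − 60680)/[( 60680 + 68380)/2] = 7700/64530 = 0.119324…
E_income = (147/6791.5) / (7700/64530) = 0.1813…
0 < E_income < 1 ⇒ normal good, necessity.

0.18; necessity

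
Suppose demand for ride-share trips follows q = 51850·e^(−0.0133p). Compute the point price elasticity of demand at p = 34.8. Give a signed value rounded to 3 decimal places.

-0.463

dq/dp = −0.0133·q = -434.102. At p = 34.8, q = 32639.2.
Ed = (dq/dp)·(p/q) = (-434.102) × (34.8/32639.2) = -0.46284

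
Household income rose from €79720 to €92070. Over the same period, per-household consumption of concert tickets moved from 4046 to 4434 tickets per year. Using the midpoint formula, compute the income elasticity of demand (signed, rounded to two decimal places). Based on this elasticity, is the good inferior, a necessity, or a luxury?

%ΔQ = (4434 − 4046)/[( 4046 + 4434)/2] = 388/4240 = 0.091509…
%ΔIncome = (92070 − 79720)/[( 79720 + 92070)/2] = 12350/85895 = 0.143780…
E_income = (388/4240) / (12350/85895) = 0.6364…
0 < E_income < 1 ⇒ normal good, necessity.

0.64; necessity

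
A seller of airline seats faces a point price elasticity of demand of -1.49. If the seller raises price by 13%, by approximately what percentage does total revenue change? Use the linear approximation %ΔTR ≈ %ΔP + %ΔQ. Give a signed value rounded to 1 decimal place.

%ΔQ ≈ Ed × %ΔP = (-1.49) × (+13%) = -19.3700%
%ΔTR ≈ %ΔP + %ΔQ = (+13%) + (-19.3700%) = -6.3700%

-6.4%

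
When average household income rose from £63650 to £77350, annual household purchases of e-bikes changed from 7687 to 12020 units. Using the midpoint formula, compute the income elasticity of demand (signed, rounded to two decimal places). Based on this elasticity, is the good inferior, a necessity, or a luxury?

2.26; luxury

%ΔQ = (12020 − 7687)/[( 7687 + 12020)/2] = 4333/9853.5 = 0.439742…
%ΔIncome = (77350 − 63650)/[( 63650 + 77350)/2] = 13700/70500 = 0.194326…
E_income = (4333/9853.5) / (13700/70500) = 2.2629…
E_income > 1 ⇒ normal good, luxury.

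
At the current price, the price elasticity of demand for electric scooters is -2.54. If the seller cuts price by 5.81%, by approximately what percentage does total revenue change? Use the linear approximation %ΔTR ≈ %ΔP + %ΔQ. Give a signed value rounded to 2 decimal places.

%ΔQ ≈ Ed × %ΔP = (-2.54) × (-5.81%) = +14.7574%
%ΔTR ≈ %ΔP + %ΔQ = (-5.81%) + (+14.7574%) = +8.9474%

+8.95%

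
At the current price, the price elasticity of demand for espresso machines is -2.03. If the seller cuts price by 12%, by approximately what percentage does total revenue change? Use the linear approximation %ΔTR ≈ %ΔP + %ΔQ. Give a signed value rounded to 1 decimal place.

+12.4%

%ΔQ ≈ Ed × %ΔP = (-2.03) × (-12%) = +24.3600%
%ΔTR ≈ %ΔP + %ΔQ = (-12%) + (+24.3600%) = +12.3600%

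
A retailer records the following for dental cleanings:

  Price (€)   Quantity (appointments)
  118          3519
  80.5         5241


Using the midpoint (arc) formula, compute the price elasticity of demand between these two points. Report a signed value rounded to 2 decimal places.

%ΔQ = (5241 − 3519) / [(3519 + 5241)/2] = 1722/4380 = 0.393150…
%ΔP = (80.5 − 118) / [(118 + 80.5)/2] = -37.5/99.25 = -0.377833…
Arc Ed = %ΔQ / %ΔP = (1722/4380) / (-37.5/99.25) = -1.0405…

-1.04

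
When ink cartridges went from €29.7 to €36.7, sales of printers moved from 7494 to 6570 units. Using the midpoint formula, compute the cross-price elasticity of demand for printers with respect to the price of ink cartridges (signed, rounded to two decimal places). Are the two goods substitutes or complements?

%ΔQ_{printers} = (6570 − 7494)/avg = -924/7032 = -0.131399…
%ΔP_{ink cartridges} = (36.7 − 29.7)/avg = 7/33.2 = 0.210843…
E_cross = (-924/7032) / (7/33.2) = -0.6232…
E_cross < 0 ⇒ the goods are complements.

-0.62; complements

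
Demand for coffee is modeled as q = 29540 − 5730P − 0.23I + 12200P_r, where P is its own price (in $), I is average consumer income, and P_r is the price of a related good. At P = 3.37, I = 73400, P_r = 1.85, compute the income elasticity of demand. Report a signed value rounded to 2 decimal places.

-1.06

At the given values, q = 29540 − 5730(3.37) − 0.23(73400) + 12200(1.85) = 15917.9.
∂q/∂I = -0.23.
E = (-0.23) × (73400/15917.9) = -1.0605…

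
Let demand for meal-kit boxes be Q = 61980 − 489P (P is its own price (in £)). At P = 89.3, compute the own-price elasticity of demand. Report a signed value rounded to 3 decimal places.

-2.385

At the given values, Q = 61980 − 489(89.3) = 18312.3.
∂Q/∂P = −489.
E = (-489) × (89.3/18312.3) = -2.38461…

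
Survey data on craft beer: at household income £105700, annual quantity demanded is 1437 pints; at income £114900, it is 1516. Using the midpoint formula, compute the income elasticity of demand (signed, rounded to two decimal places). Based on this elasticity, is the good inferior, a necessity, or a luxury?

0.64; necessity

%ΔQ = (1516 − 1437)/[( 1437 + 1516)/2] = 79/1476.5 = 0.053504…
%ΔIncome = (114900 − 105700)/[( 105700 + 114900)/2] = 9200/110300 = 0.083408…
E_income = (79/1476.5) / (9200/110300) = 0.6414…
0 < E_income < 1 ⇒ normal good, necessity.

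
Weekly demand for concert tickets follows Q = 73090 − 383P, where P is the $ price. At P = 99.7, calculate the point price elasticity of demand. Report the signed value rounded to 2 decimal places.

dQ/dP = −383. At P = 99.7, Q = 73090 − 383(99.7) = 34904.9.
Ed = (dQ/dP)·(P/Q) = −383 × (99.7/34904.9) = -1.0939…

-1.09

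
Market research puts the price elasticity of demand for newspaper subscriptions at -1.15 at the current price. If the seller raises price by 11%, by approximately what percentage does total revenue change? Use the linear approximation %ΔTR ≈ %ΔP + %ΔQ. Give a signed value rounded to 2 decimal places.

-1.65%

%ΔQ ≈ Ed × %ΔP = (-1.15) × (+11%) = -12.6500%
%ΔTR ≈ %ΔP + %ΔQ = (+11%) + (-12.6500%) = -1.6500%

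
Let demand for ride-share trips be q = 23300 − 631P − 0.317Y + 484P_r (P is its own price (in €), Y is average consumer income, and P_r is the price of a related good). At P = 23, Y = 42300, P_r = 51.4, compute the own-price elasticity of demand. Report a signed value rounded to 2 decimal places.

At the given values, q = 23300 − 631(23) − 0.317(42300) + 484(51.4) = 20255.5.
∂q/∂P = −631.
E = (-631) × (23/20255.5) = -0.7164…

-0.72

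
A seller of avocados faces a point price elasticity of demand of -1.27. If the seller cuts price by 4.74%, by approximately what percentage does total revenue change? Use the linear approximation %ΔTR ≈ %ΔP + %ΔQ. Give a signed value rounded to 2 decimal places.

%ΔQ ≈ Ed × %ΔP = (-1.27) × (-4.74%) = +6.0198%
%ΔTR ≈ %ΔP + %ΔQ = (-4.74%) + (+6.0198%) = +1.2798%

+1.28%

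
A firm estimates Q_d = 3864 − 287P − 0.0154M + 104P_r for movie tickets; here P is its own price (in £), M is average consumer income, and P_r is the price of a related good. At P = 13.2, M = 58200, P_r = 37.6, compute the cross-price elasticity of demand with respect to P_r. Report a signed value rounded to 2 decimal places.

At the given values, Q_d = 3864 − 287(13.2) − 0.0154(58200) + 104(37.6) = 3089.72.
∂Q_d/∂P_r = 104.
E = (104) × (37.6/3089.72) = 1.2656…

1.27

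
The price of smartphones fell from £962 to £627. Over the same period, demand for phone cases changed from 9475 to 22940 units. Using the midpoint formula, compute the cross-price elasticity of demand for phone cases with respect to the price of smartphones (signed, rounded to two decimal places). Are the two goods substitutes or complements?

%ΔQ_{phone cases} = (22940 − 9475)/avg = 13465/16207.5 = 0.830788…
%ΔP_{smartphones} = (627 − 962)/avg = -335/794.5 = -0.421648…
E_cross = (13465/16207.5) / (-335/794.5) = -1.9703…
E_cross < 0 ⇒ the goods are complements.

-1.97; complements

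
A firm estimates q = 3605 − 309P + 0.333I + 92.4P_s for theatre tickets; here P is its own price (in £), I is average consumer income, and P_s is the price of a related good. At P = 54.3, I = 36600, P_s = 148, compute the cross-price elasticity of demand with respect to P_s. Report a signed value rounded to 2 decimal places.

1.08

At the given values, q = 3605 − 309(54.3) + 0.333(36600) + 92.4(148) = 12689.3.
∂q/∂P_s = 92.4.
E = (92.4) × (148/12689.3) = 1.0776…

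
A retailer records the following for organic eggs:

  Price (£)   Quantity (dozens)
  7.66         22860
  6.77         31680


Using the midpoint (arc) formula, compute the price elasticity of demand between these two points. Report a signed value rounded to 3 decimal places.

-2.622

%ΔQ = (31680 − 22860) / [(22860 + 31680)/2] = 8820/27270 = 0.323432…
%ΔP = (6.77 − 7.66) / [(7.66 + 6.77)/2] = -0.89/7.215 = -0.123354…
Arc Ed = %ΔQ / %ΔP = (8820/27270) / (-0.89/7.215) = -2.62198…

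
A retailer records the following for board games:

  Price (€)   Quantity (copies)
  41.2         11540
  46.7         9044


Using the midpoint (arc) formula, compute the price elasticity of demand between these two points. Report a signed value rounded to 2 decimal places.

-1.94

%ΔQ = (9044 − 11540) / [(11540 + 9044)/2] = -2496/10292 = -0.242518…
%ΔP = (46.7 − 41.2) / [(41.2 + 46.7)/2] = 5.5/43.95 = 0.125142…
Arc Ed = %ΔQ / %ΔP = (-2496/10292) / (5.5/43.95) = -1.9379…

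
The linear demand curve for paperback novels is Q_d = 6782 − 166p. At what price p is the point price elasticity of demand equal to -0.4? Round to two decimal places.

Ed = −166p/(6782 − 166p). Set this equal to -0.4:
166p = 0.4·(6782 − 166p) ⇒ 166p(1 + 0.4) = 0.4·6782
p = 0.4·6782 / (166·1.4) = 11.6729…

11.67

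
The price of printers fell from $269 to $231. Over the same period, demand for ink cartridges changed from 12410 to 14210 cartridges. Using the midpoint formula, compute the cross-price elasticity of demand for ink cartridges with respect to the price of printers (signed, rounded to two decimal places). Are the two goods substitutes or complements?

-0.89; complements

%ΔQ_{ink cartridges} = (14210 − 12410)/avg = 1800/13310 = 0.135236…
%ΔP_{printers} = (231 − 269)/avg = -38/250 = -0.152
E_cross = (1800/13310) / (-38/250) = -0.8897…
E_cross < 0 ⇒ the goods are complements.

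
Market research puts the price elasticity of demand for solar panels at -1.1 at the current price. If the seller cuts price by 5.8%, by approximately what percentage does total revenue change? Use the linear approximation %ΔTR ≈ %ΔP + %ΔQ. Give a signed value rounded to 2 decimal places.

%ΔQ ≈ Ed × %ΔP = (-1.1) × (-5.8%) = +6.3800%
%ΔTR ≈ %ΔP + %ΔQ = (-5.8%) + (+6.3800%) = +0.5800%

+0.58%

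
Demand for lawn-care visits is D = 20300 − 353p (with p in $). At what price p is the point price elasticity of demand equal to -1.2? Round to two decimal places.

31.37

Ed = −353p/(20300 − 353p). Set this equal to -1.2:
353p = 1.2·(20300 − 353p) ⇒ 353p(1 + 1.2) = 1.2·20300
p = 1.2·20300 / (353·2.2) = 31.3674…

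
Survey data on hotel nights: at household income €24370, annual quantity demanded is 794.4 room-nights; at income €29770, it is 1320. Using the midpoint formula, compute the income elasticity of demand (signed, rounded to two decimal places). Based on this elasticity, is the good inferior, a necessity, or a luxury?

%ΔQ = (1320 − 794.4)/[( 794.4 + 1320)/2] = 525.6/1057.2 = 0.497162…
%ΔIncome = (29770 − 24370)/[( 24370 + 29770)/2] = 5400/27070 = 0.199482…
E_income = (525.6/1057.2) / (5400/27070) = 2.4922…
E_income > 1 ⇒ normal good, luxury.

2.49; luxury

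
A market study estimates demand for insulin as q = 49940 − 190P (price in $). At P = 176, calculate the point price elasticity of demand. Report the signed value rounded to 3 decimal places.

dq/dP = −190. At P = 176, q = 49940 − 190(176) = 16500.
Ed = (dq/dP)·(P/q) = −190 × (176/16500) = -2.02666…

-2.027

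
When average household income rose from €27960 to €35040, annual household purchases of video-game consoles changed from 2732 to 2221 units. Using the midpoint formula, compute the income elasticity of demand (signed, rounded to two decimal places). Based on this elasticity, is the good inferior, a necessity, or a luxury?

-0.92; inferior

%ΔQ = (2221 − 2732)/[( 2732 + 2221)/2] = -511/2476.5 = -0.206339…
%ΔIncome = (35040 − 27960)/[( 27960 + 35040)/2] = 7080/31500 = 0.224761…
E_income = (-511/2476.5) / (7080/31500) = -0.9180…
E_income < 0 ⇒ inferior good.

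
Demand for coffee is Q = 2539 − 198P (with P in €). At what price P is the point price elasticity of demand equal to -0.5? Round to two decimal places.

Ed = −198P/(2539 − 198P). Set this equal to -0.5:
198P = 0.5·(2539 − 198P) ⇒ 198P(1 + 0.5) = 0.5·2539
P = 0.5·2539 / (198·1.5) = 4.2744…

4.27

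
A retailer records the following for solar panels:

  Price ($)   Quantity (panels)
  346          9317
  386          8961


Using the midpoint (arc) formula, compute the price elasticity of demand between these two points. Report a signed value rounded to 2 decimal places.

%ΔQ = (8961 − 9317) / [(9317 + 8961)/2] = -356/9139 = -0.038953…
%ΔP = (386 − 346) / [(346 + 386)/2] = 40/366 = 0.109289…
Arc Ed = %ΔQ / %ΔP = (-356/9139) / (40/366) = -0.3564…

-0.36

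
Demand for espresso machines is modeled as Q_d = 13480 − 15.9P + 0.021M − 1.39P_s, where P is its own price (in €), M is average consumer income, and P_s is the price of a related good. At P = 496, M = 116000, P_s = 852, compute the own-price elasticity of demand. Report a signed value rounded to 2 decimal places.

At the given values, Q_d = 13480 − 15.9(496) + 0.021(116000) − 1.39(852) = 6845.32.
∂Q_d/∂P = −15.9.
E = (-15.9) × (496/6845.32) = -1.1520…

-1.15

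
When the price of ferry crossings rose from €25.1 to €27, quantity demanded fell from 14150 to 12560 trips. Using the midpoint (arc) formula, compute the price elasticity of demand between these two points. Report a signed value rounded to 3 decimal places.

-1.632

%ΔQ = (12560 − 14150) / [(14150 + 12560)/2] = -1590/13355 = -0.119056…
%ΔP = (27 − 25.1) / [(25.1 + 27)/2] = 1.9/26.05 = 0.072936…
Arc Ed = %ΔQ / %ΔP = (-1590/13355) / (1.9/26.05) = -1.63232…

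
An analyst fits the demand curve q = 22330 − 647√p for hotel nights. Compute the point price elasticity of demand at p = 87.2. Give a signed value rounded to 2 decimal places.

dq/dp = −647/(2√p) = -34.643. At p = 87.2, q = 16288.3.
Ed = (dq/dp)·(p/q) = (-34.643) × (87.2/16288.3) = -0.1854…

-0.19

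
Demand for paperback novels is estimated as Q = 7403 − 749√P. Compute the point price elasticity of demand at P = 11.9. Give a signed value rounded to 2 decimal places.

-0.27

dQ/dP = −749/(2√P) = -108.562. At P = 11.9, Q = 4819.22.
Ed = (dQ/dP)·(P/Q) = (-108.562) × (11.9/4819.22) = -0.2680…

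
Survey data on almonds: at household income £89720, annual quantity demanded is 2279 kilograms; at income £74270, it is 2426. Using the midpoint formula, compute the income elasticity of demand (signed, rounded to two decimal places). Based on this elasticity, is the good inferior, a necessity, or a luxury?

-0.33; inferior

%ΔQ = (2426 − 2279)/[( 2279 + 2426)/2] = 147/2352.5 = 0.062486…
%ΔIncome = (74270 − 89720)/[( 89720 + 74270)/2] = -15450/81995 = -0.188426…
E_income = (147/2352.5) / (-15450/81995) = -0.3316…
E_income < 0 ⇒ inferior good.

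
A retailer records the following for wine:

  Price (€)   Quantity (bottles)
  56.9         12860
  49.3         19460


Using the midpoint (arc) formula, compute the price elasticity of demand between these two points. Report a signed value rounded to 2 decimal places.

%ΔQ = (19460 − 12860) / [(12860 + 19460)/2] = 6600/16160 = 0.408415…
%ΔP = (49.3 − 56.9) / [(56.9 + 49.3)/2] = -7.6/53.1 = -0.143126…
Arc Ed = %ΔQ / %ΔP = (6600/16160) / (-7.6/53.1) = -2.8535…

-2.85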